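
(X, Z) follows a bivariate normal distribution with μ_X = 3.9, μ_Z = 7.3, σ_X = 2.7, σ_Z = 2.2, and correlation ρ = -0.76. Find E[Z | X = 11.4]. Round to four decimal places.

2.6556

The regression of Z on X has slope ρ·σ_Z/σ_X and passes through (μ_X, μ_Z).
E[Z | X=11.4] = 7.3 + (-0.76)·(2.2/2.7)·(11.4 − (3.9)) = 7.3 + (-0.61926)·(7.5) = 2.6556.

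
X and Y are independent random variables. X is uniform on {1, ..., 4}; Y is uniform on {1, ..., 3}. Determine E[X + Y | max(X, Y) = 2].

Outcomes with max(X, Y) = 2: (1,2), (2,1), (2,2), each with probability 1/12.
E[X + Y | max(X, Y) = 2] = (3 + 3 + 4) / 3 = 10/3.

10/3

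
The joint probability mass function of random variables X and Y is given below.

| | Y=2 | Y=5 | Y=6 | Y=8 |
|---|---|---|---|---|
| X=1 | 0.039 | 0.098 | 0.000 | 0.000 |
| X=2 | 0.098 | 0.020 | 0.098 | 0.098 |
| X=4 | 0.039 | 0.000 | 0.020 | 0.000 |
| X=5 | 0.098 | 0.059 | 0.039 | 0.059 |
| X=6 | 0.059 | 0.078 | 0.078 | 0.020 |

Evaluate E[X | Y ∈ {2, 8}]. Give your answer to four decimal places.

3.6196

P(Y ∈ {2, 8}) = 0.510.
Σ X·P over the event = 1·(0.039) + 2·(0.098) + 2·(0.098) + 4·(0.039) + 5·(0.098) + 5·(0.059) + 6·(0.059) + 6·(0.020) = 1.846.
E[X | Y ∈ {2, 8}] = (1.846) / (0.510) = 3.6196.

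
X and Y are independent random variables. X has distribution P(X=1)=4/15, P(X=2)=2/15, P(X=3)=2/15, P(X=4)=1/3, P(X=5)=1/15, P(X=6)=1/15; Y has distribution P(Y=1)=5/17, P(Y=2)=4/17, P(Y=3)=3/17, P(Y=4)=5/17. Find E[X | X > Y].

501/122

P(X > Y) = 122/255.
Summing X·P(x,y) over outcomes with X > Y gives 167/85.
E[X | X > Y] = (167/85) / (122/255) = 501/122.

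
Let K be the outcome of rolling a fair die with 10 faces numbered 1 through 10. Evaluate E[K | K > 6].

Given K > 6, K is equally likely to be any of {7, 8, 9, 10}.
E[K | K > 6] = (7 + 8 + 9 + 10) / 4 = 17/2.

17/2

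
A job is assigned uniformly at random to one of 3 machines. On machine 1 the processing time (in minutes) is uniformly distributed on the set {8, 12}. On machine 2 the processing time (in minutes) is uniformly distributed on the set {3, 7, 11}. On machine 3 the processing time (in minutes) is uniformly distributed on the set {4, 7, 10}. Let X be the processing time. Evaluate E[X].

E[X | machine 1] = (8+12)/2 = 10.
E[X | machine 2] = (3+7+11)/3 = 7.
E[X | machine 3] = (4+7+10)/3 = 7.
By the law of total expectation,
E[X] = (1/3)·(10) + (1/3)·(7) + (1/3)·(7) = 8.

8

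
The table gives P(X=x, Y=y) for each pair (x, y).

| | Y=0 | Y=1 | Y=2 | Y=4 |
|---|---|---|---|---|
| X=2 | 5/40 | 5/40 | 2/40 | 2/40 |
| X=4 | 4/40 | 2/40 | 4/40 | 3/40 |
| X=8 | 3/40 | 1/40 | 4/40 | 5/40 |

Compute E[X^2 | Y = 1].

29/2

P(Y = 1) = 1/5.
Σ X^2·P over the event = 4·(5/40) + 16·(2/40) + 64·(1/40) = 29/10.
E[X^2 | Y = 1] = (29/10) / (1/5) = 29/2.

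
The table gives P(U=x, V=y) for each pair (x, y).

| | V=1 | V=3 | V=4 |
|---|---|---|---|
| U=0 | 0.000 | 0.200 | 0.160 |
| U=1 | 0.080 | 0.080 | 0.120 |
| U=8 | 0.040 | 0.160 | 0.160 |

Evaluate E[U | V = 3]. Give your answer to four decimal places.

P(V = 3) = 0.440.
Summing U·P(U=x,V=y) over the conditioning event gives 1.360.
E[U | V = 3] = (1.360) / (0.440) = 3.0909.

3.0909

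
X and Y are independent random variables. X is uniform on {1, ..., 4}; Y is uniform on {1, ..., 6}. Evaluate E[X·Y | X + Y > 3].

205/21

P(X + Y > 3) = 7/8.
Summing XY·P(x,y) over outcomes with X + Y > 3 gives 205/24.
E[X·Y | X + Y > 3] = (205/24) / (7/8) = 205/21.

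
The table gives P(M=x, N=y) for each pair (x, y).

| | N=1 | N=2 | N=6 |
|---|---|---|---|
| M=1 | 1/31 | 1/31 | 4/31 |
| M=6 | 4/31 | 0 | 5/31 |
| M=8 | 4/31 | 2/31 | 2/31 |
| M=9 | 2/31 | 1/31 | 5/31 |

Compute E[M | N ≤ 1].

75/11

P(N ≤ 1) = 11/31.
Σ M·P over the event = 1·(1/31) + 6·(4/31) + 8·(4/31) + 9·(2/31) = 75/31.
E[M | N ≤ 1] = (75/31) / (11/31) = 75/11.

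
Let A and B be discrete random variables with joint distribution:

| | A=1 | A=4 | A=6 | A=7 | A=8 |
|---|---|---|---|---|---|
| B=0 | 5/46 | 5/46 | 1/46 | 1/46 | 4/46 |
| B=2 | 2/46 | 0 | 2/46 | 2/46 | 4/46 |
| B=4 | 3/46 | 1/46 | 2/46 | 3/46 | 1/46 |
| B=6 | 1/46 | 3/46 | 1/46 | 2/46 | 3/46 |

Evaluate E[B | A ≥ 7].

29/10

P(A ≥ 7) = 10/23.
Σ B·P over the event = 0·(1/46) + 2·(2/46) + 4·(3/46) + 6·(2/46) + 0·(4/46) + 2·(4/46) + 4·(1/46) + 6·(3/46) = 29/23.
E[B | A ≥ 7] = (29/23) / (10/23) = 29/10.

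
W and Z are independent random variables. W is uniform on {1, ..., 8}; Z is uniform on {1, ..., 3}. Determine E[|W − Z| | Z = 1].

7/2

P(Z = 1) = 1/3.
Summing |W−Z|·P(x,y) over outcomes with Z = 1 gives 7/6.
E[|W − Z| | Z = 1] = (7/6) / (1/3) = 7/2.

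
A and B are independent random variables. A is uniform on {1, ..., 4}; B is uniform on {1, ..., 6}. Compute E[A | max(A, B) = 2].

5/3

P(max(A, B) = 2) = 1/8.
Summing A·P(x,y) over outcomes with max(A, B) = 2 gives 5/24.
E[A | max(A, B) = 2] = (5/24) / (1/8) = 5/3.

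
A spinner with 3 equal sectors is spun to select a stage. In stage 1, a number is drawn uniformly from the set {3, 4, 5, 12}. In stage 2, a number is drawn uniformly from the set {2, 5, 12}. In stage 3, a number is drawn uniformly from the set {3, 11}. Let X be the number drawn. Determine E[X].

58/9

E[X | stage 1] = (3+4+5+12)/4 = 6.
E[X | stage 2] = (2+5+12)/3 = 19/3.
E[X | stage 3] = (3+11)/2 = 7.
E[X] = (1/3)·(6) + (1/3)·(19/3) + (1/3)·(7) = 58/9.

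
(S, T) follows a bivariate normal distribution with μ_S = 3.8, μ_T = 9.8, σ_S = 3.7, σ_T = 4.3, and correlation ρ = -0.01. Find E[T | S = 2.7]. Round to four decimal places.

9.8128

For a bivariate normal, E[T | S=x] = μ_T + ρ·(σ_T/σ_S)·(x − μ_S).
E[T | S=2.7] = 9.8 + (-0.01)·(4.3/3.7)·(2.7 − (3.8)) = 9.8 + (-0.011622)·(-1.1) = 9.8128.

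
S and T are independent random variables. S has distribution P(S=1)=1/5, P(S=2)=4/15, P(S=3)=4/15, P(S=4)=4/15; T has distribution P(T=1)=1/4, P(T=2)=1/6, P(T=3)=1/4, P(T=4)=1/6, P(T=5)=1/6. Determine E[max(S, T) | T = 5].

P(T = 5) = 1/6.
Summing max(S,T)·P(x,y) over outcomes with T = 5 gives 5/6.
E[max(S, T) | T = 5] = (5/6) / (1/6) = 5.

5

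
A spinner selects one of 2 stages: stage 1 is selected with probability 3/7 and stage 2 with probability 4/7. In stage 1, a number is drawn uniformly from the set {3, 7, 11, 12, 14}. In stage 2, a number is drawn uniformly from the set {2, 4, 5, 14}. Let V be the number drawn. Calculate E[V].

38/5

E[V | stage 1] = (3+7+11+12+14)/5 = 47/5.
E[V | stage 2] = (2+4+5+14)/4 = 25/4.
E[V] = (3/7)·(47/5) + (4/7)·(25/4) = 38/5.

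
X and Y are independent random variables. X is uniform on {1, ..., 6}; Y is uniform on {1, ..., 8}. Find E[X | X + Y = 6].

Outcomes with X + Y = 6: (1,5), (2,4), (3,3), (4,2), (5,1), each with probability 1/48.
E[X | X + Y = 6] = (1 + 2 + 3 + 4 + 5) / 5 = 3.

3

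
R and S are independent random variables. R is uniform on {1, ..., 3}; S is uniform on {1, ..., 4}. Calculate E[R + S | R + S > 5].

Outcomes with R + S > 5: (2,4), (3,3), (3,4), each with probability 1/12.
E[R + S | R + S > 5] = (6 + 6 + 7) / 3 = 19/3.

19/3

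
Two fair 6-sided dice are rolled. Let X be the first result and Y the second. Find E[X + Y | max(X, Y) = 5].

P(max(X, Y) = 5) = 1/4.
Summing (X+Y)·P(x,y) over outcomes with max(X, Y) = 5 gives 35/18.
E[X + Y | max(X, Y) = 5] = (35/18) / (1/4) = 70/9.

70/9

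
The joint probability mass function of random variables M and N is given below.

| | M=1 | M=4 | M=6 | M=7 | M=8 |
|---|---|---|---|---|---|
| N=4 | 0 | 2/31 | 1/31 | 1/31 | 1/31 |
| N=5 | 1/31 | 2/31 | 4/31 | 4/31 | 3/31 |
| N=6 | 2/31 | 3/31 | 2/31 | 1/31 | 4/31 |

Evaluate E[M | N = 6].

P(N = 6) = 12/31.
Σ M·P over the event = 1·(2/31) + 4·(3/31) + 6·(2/31) + 7·(1/31) + 8·(4/31) = 65/31.
E[M | N = 6] = (65/31) / (12/31) = 65/12.

65/12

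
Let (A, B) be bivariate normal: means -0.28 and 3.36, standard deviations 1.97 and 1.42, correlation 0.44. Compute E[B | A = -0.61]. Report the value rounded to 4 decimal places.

3.2553

E[B | A=x] = μ_B + ρ(σ_B/σ_A)(x − μ_A) for jointly normal variables.
E[B | A=-0.61] = 3.36 + (0.44)·(1.42/1.97)·(-0.61 − (-0.28)) = 3.36 + (0.31716)·(-0.33) = 3.2553.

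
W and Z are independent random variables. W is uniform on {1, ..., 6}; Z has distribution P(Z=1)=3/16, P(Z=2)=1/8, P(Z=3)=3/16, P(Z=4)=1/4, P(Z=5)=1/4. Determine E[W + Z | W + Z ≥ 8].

P(W + Z ≥ 8) = 3/8.
Summing (W+Z)·P(x,y) over outcomes with W + Z ≥ 8 gives 109/32.
E[W + Z | W + Z ≥ 8] = (109/32) / (3/8) = 109/12.

109/12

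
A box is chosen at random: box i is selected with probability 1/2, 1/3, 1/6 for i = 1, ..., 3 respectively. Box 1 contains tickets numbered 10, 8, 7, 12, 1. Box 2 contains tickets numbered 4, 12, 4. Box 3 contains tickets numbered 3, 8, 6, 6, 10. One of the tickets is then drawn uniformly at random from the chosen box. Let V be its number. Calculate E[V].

E[V | box 1] = (10+8+7+12+1)/5 = 38/5.
E[V | box 2] = (4+12+4)/3 = 20/3.
E[V | box 3] = (3+8+6+6+10)/5 = 33/5.
E[V] = (1/2)·(38/5) + (1/3)·(20/3) + (1/6)·(33/5) = 641/90.

641/90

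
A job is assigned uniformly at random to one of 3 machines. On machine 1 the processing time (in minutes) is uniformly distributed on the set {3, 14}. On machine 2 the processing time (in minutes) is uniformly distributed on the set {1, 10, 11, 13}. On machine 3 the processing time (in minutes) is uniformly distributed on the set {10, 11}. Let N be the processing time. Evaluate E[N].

37/4

E[N | machine 1] = (3+14)/2 = 17/2.
E[N | machine 2] = (1+10+11+13)/4 = 35/4.
E[N | machine 3] = (10+11)/2 = 21/2.
By the law of total expectation,
E[N] = (1/3)·(17/2) + (1/3)·(35/4) + (1/3)·(21/2) = 37/4.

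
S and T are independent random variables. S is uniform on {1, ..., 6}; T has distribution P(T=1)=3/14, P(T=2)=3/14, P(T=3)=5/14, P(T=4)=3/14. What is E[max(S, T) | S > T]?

37/8

P(S > T) = 4/7.
Summing max(S,T)·P(x,y) over outcomes with S > T gives 37/14.
E[max(S, T) | S > T] = (37/14) / (4/7) = 37/8.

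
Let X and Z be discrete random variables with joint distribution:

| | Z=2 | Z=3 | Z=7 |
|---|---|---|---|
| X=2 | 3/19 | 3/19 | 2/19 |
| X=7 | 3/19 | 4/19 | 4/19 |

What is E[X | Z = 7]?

16/3

P(Z = 7) = 6/19.
Σ X·P over the event = 2·(2/19) + 7·(4/19) = 32/19.
E[X | Z = 7] = (32/19) / (6/19) = 16/3.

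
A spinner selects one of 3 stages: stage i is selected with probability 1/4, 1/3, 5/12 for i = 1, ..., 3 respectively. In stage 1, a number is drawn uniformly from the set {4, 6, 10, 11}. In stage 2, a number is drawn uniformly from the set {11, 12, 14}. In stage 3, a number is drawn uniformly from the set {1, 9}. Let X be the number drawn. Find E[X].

E[X | stage 1] = (4+6+10+11)/4 = 31/4.
E[X | stage 2] = (11+12+14)/3 = 37/3.
E[X | stage 3] = (1+9)/2 = 5.
E[X] = (1/4)·(31/4) + (1/3)·(37/3) + (5/12)·(5) = 1171/144.

1171/144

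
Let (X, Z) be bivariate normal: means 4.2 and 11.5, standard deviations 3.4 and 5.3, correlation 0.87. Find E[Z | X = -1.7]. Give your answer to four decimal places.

3.4986

For a bivariate normal, E[Z | X=x] = μ_Z + ρ·(σ_Z/σ_X)·(x − μ_X).
E[Z | X=-1.7] = 11.5 + (0.87)·(5.3/3.4)·(-1.7 − (4.2)) = 11.5 + (1.356176)·(-5.9) = 3.4986.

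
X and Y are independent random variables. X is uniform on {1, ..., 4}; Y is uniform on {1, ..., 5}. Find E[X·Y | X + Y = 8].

Outcomes with X + Y = 8: (3,5), (4,4), each with probability 1/20.
E[X·Y | X + Y = 8] = (15 + 16) / 2 = 31/2.

31/2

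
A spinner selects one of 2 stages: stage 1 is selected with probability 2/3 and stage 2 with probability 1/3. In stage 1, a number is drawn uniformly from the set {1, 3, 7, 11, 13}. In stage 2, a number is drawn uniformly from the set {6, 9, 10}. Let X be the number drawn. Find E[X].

67/9

E[X | stage 1] = (1+3+7+11+13)/5 = 7.
E[X | stage 2] = (6+9+10)/3 = 25/3.
By the law of total expectation,
E[X] = (2/3)·(7) + (1/3)·(25/3) = 67/9.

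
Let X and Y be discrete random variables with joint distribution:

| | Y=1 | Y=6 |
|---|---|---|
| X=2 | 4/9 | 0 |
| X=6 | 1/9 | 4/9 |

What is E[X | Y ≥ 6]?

P(Y ≥ 6) = 4/9.
Σ X·P over the event = 6·(4/9) = 8/3.
E[X | Y ≥ 6] = (8/3) / (4/9) = 6.

6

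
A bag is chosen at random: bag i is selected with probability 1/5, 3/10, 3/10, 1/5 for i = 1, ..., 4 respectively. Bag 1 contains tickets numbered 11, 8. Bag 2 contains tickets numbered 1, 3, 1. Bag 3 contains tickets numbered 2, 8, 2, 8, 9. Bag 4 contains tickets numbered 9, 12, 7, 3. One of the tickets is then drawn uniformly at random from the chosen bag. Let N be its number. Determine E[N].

E[N | bag 1] = (11+8)/2 = 19/2.
E[N | bag 2] = (1+3+1)/3 = 5/3.
E[N | bag 3] = (2+8+2+8+9)/5 = 29/5.
E[N | bag 4] = (9+12+7+3)/4 = 31/4.
E[N] = (1/5)·(19/2) + (3/10)·(5/3) + (3/10)·(29/5) + (1/5)·(31/4) = 569/100.

569/100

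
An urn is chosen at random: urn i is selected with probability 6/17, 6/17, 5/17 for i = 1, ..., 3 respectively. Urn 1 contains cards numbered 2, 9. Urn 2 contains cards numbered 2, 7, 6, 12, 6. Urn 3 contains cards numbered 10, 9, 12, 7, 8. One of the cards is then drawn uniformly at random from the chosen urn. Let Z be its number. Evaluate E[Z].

E[Z | urn 1] = (2+9)/2 = 11/2.
E[Z | urn 2] = (2+7+6+12+6)/5 = 33/5.
E[Z | urn 3] = (10+9+12+7+8)/5 = 46/5.
E[Z] = (6/17)·(11/2) + (6/17)·(33/5) + (5/17)·(46/5) = 593/85.

593/85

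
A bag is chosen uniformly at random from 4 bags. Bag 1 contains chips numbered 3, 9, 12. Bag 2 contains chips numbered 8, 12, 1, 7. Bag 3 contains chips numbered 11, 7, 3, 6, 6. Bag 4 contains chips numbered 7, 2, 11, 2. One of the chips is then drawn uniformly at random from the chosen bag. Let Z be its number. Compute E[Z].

E[Z | bag 1] = (3+9+12)/3 = 8.
E[Z | bag 2] = (8+12+1+7)/4 = 7.
E[Z | bag 3] = (11+7+3+6+6)/5 = 33/5.
E[Z | bag 4] = (7+2+11+2)/4 = 11/2.
E[Z] = (1/4)·(8) + (1/4)·(7) + (1/4)·(33/5) + (1/4)·(11/2) = 271/40.

271/40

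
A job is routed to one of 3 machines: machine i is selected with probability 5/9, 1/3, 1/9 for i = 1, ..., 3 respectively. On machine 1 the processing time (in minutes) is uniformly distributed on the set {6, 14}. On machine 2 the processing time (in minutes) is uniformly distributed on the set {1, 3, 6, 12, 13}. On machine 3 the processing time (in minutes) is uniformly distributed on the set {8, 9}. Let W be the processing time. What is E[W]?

53/6

E[W | machine 1] = (6+14)/2 = 10.
E[W | machine 2] = (1+3+6+12+13)/5 = 7.
E[W | machine 3] = (8+9)/2 = 17/2.
E[W] = (5/9)·(10) + (1/3)·(7) + (1/9)·(17/2) = 53/6.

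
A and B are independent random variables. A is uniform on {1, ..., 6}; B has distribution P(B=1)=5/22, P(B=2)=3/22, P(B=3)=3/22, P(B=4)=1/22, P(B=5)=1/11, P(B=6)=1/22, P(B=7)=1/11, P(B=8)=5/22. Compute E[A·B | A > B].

447/50

P(A > B) = 25/66.
Summing AB·P(x,y) over outcomes with A > B gives 149/44.
E[A·B | A > B] = (149/44) / (25/66) = 447/50.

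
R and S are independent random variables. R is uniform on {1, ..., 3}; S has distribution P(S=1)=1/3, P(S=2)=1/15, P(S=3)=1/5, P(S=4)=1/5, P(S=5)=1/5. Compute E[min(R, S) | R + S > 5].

P(R + S > 5) = 2/5.
Summing min(R,S)·P(x,y) over outcomes with R + S > 5 gives 14/15.
E[min(R, S) | R + S > 5] = (14/15) / (2/5) = 7/3.

7/3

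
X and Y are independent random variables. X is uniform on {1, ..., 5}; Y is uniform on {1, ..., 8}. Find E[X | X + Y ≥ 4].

P(X + Y ≥ 4) = 37/40.
Summing X·P(x,y) over outcomes with X + Y ≥ 4 gives 29/10.
E[X | X + Y ≥ 4] = (29/10) / (37/40) = 116/37.

116/37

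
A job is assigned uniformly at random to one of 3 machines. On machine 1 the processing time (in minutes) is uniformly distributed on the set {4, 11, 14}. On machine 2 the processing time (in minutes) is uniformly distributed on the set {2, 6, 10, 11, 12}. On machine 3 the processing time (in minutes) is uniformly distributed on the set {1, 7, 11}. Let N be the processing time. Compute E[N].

121/15

E[N | machine 1] = (4+11+14)/3 = 29/3.
E[N | machine 2] = (2+6+10+11+12)/5 = 41/5.
E[N | machine 3] = (1+7+11)/3 = 19/3.
E[N] = (1/3)·(29/3) + (1/3)·(41/5) + (1/3)·(19/3) = 121/15.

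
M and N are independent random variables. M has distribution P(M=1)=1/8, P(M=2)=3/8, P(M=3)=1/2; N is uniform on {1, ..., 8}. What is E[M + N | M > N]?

45/11

P(M > N) = 11/64.
Summing (M+N)·P(x,y) over outcomes with M > N gives 45/64.
E[M + N | M > N] = (45/64) / (11/64) = 45/11.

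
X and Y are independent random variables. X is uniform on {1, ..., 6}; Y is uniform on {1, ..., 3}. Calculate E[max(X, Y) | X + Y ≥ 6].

44/9

Outcomes with X + Y ≥ 6: (3,3), (4,2), (4,3), (5,1), (5,2), (5,3), (6,1), (6,2), (6,3), each with probability 1/18.
E[max(X, Y) | X + Y ≥ 6] = (3 + 4 + 4 + 5 + 5 + 5 + 6 + 6 + 6) / 9 = 44/9.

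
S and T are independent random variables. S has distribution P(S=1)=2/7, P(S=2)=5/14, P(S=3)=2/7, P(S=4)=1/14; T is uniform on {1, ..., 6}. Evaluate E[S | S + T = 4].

2

P(S + T = 4) = 13/84.
Summing S·P(x,y) over outcomes with S + T = 4 gives 13/42.
E[S | S + T = 4] = (13/42) / (13/84) = 2.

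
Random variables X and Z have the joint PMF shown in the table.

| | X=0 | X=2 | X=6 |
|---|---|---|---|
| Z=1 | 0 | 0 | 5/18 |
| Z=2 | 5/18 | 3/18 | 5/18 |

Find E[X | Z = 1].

P(Z = 1) = 5/18.
Σ X·P over the event = 6·(5/18) = 5/3.
E[X | Z = 1] = (5/3) / (5/18) = 6.

6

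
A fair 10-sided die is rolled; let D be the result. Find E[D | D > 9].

Given D > 9, D is equally likely to be any of {10}.
E[D | D > 9] = (10) / 1 = 10.

10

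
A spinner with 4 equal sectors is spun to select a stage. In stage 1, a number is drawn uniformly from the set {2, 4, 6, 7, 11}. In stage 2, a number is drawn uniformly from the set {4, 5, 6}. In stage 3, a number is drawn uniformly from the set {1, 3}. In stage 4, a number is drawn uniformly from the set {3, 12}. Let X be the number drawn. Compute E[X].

E[X | stage 1] = (2+4+6+7+11)/5 = 6.
E[X | stage 2] = (4+5+6)/3 = 5.
E[X | stage 3] = (1+3)/2 = 2.
E[X | stage 4] = (3+12)/2 = 15/2.
E[X] = (1/4)·(6) + (1/4)·(5) + (1/4)·(2) + (1/4)·(15/2) = 41/8.

41/8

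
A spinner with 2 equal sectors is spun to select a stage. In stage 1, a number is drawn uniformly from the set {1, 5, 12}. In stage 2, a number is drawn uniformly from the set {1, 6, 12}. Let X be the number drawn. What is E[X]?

37/6

E[X | stage 1] = (1+5+12)/3 = 6.
E[X | stage 2] = (1+6+12)/3 = 19/3.
E[X] = (1/2)·(6) + (1/2)·(19/3) = 37/6.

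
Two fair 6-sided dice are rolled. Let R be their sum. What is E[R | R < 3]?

2

P(R < 3) = 1/36.
Σ over the event: 2·1/36 = 1/18.
E[R | R < 3] = (1/18) / (1/36) = 2.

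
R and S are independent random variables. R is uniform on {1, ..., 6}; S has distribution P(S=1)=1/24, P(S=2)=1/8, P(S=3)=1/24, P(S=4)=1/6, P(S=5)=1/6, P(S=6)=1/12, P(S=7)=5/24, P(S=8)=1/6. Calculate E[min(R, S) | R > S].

45/16

P(R > S) = 2/9.
Summing min(R,S)·P(x,y) over outcomes with R > S gives 5/8.
E[min(R, S) | R > S] = (5/8) / (2/9) = 45/16.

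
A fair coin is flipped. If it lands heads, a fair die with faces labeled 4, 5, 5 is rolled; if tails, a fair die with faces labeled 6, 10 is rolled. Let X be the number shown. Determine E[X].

19/3

E[X | heads] = (4+5+5)/3 = 14/3.
E[X | tails] = (6+10)/2 = 8.
By the law of total expectation,
E[X] = (1/2)·(14/3) + (1/2)·(8) = 19/3.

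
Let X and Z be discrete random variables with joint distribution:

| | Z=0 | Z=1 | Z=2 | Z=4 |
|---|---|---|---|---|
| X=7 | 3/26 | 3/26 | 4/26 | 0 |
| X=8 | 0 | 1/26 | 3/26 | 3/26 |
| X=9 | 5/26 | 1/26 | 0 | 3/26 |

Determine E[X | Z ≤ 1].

8

P(Z ≤ 1) = 1/2.
Σ X·P over the event = 7·(3/26) + 7·(3/26) + 8·(1/26) + 9·(5/26) + 9·(1/26) = 4.
E[X | Z ≤ 1] = (4) / (1/2) = 8.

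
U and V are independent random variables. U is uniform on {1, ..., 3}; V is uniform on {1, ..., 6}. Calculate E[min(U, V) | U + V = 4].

P(U + V = 4) = 1/6.
Summing min(U,V)·P(x,y) over outcomes with U + V = 4 gives 2/9.
E[min(U, V) | U + V = 4] = (2/9) / (1/6) = 4/3.

4/3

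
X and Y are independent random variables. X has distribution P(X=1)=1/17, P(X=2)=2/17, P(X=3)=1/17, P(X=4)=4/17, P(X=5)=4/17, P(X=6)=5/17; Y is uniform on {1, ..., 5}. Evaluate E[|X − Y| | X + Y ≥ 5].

166/77

P(X + Y ≥ 5) = 77/85.
Summing |X−Y|·P(x,y) over outcomes with X + Y ≥ 5 gives 166/85.
E[|X − Y| | X + Y ≥ 5] = (166/85) / (77/85) = 166/77.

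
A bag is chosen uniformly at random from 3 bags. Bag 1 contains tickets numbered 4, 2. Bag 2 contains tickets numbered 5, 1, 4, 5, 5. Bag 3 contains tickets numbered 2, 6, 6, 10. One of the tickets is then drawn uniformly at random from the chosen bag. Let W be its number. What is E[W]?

13/3

E[W | bag 1] = (4+2)/2 = 3.
E[W | bag 2] = (5+1+4+5+5)/5 = 4.
E[W | bag 3] = (2+6+6+10)/4 = 6.
E[W] = (1/3)·(3) + (1/3)·(4) + (1/3)·(6) = 13/3.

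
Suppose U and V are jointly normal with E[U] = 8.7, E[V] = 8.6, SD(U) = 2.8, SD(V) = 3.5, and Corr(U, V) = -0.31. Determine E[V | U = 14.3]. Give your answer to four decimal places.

E[V | U=x] = μ_V + ρ(σ_V/σ_U)(x − μ_U) for jointly normal variables.
E[V | U=14.3] = 8.6 + (-0.31)·(3.5/2.8)·(14.3 − (8.7)) = 8.6 + (-0.3875)·(5.6) = 6.4300.

6.4300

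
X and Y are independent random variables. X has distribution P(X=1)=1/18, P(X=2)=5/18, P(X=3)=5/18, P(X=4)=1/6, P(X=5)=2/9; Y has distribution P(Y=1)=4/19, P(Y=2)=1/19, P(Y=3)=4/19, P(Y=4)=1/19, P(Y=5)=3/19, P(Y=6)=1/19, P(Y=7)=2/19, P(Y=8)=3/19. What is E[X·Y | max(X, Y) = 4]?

P(max(X, Y) = 4) = 41/342.
Summing XY·P(x,y) over outcomes with max(X, Y) = 4 gives 184/171.
E[X·Y | max(X, Y) = 4] = (184/171) / (41/342) = 368/41.

368/41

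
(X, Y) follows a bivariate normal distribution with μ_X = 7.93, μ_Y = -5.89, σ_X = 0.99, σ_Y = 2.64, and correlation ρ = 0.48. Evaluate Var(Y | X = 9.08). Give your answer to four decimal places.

The conditional variance in a bivariate normal is σ_Y²(1 − ρ²), independent of x.
Var(Y | X=9.08) = (2.64)²·(1 − (0.48)²) = 6.9696·0.7696 = 5.3638.

5.3638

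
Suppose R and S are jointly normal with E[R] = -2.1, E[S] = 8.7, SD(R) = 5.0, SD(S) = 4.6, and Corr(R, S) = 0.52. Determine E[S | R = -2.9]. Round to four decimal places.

8.3173

The regression of S on R has slope ρ·σ_S/σ_R and passes through (μ_R, μ_S).
E[S | R=-2.9] = 8.7 + (0.52)·(4.6/5.0)·(-2.9 − (-2.1)) = 8.7 + (0.4784)·(-0.8) = 8.3173.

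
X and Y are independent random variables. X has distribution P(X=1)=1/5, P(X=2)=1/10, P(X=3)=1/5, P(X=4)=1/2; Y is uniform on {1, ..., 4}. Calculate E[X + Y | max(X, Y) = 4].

32/5

P(max(X, Y) = 4) = 5/8.
Summing (X+Y)·P(x,y) over outcomes with max(X, Y) = 4 gives 4.
E[X + Y | max(X, Y) = 4] = (4) / (5/8) = 32/5.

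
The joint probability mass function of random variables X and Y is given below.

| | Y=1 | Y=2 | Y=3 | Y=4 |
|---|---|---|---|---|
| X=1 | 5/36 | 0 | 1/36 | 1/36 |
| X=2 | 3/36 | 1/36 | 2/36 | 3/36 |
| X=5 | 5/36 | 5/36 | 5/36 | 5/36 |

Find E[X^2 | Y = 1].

142/13

P(Y = 1) = 13/36.
Σ X^2·P over the event = 1·(5/36) + 4·(3/36) + 25·(5/36) = 71/18.
E[X^2 | Y = 1] = (71/18) / (13/36) = 142/13.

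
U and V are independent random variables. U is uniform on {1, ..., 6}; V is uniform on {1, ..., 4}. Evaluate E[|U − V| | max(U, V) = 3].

6/5

Outcomes with max(U, V) = 3: (1,3), (2,3), (3,1), (3,2), (3,3), each with probability 1/24.
E[|U − V| | max(U, V) = 3] = (2 + 1 + 2 + 1 + 0) / 5 = 6/5.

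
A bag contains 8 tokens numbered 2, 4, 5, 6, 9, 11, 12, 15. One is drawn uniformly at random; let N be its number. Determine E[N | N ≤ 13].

7

P(N ≤ 13) = 7/8.
Σ over the event: 2·1/8 + 4·1/8 + 5·1/8 + 6·1/8 + 9·1/8 + 11·1/8 + 12·1/8 = 49/8.
E[N | N ≤ 13] = (49/8) / (7/8) = 7.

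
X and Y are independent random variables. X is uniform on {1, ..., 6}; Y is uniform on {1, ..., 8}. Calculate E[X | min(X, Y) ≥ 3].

P(min(X, Y) ≥ 3) = 1/2.
Summing X·P(x,y) over outcomes with min(X, Y) ≥ 3 gives 9/4.
E[X | min(X, Y) ≥ 3] = (9/4) / (1/2) = 9/2.

9/2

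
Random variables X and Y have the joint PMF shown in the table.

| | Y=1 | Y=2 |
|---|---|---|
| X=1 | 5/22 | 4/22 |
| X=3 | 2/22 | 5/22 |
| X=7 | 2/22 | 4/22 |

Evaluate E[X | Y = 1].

P(Y = 1) = 9/22.
Σ X·P over the event = 1·(5/22) + 3·(2/22) + 7·(2/22) = 25/22.
E[X | Y = 1] = (25/22) / (9/22) = 25/9.

25/9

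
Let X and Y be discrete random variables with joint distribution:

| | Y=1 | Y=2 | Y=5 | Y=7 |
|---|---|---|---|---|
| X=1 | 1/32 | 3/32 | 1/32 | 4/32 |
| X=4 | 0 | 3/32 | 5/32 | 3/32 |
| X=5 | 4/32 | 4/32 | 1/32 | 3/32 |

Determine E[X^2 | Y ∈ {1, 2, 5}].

179/11

P(Y ∈ {1, 2, 5}) = 11/16.
Σ X^2·P over the event = 1·(1/32) + 1·(3/32) + 1·(1/32) + 16·(3/32) + 16·(5/32) + 25·(4/32) + 25·(4/32) + 25·(1/32) = 179/16.
E[X^2 | Y ∈ {1, 2, 5}] = (179/16) / (11/16) = 179/11.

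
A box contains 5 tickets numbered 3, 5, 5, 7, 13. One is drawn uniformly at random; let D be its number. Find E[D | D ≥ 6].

P(D ≥ 6) = 2/5.
Σ over the event: 7·1/5 + 13·1/5 = 4.
E[D | D ≥ 6] = (4) / (2/5) = 10.

10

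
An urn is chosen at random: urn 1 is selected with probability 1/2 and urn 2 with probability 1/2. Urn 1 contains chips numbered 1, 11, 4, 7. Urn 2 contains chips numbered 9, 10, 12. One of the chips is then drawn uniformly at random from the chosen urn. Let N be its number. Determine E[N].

193/24

E[N | urn 1] = (1+11+4+7)/4 = 23/4.
E[N | urn 2] = (9+10+12)/3 = 31/3.
E[N] = (1/2)·(23/4) + (1/2)·(31/3) = 193/24.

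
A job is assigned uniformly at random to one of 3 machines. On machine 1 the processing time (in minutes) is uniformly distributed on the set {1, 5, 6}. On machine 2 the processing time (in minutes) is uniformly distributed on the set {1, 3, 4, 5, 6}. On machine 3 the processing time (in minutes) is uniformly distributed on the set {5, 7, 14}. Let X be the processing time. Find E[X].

E[X | machine 1] = (1+5+6)/3 = 4.
E[X | machine 2] = (1+3+4+5+6)/5 = 19/5.
E[X | machine 3] = (5+7+14)/3 = 26/3.
By the law of total expectation,
E[X] = (1/3)·(4) + (1/3)·(19/5) + (1/3)·(26/3) = 247/45.

247/45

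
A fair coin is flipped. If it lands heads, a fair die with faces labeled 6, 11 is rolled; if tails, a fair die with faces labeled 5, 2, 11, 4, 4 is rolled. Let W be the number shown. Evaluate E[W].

137/20

E[W | heads] = (6+11)/2 = 17/2.
E[W | tails] = (5+2+11+4+4)/5 = 26/5.
E[W] = (1/2)·(17/2) + (1/2)·(26/5) = 137/20.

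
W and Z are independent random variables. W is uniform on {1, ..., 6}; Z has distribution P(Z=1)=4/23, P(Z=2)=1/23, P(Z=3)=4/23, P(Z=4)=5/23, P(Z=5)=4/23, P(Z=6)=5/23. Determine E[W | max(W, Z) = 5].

P(max(W, Z) = 5) = 17/69.
Summing W·P(x,y) over outcomes with max(W, Z) = 5 gives 65/69.
E[W | max(W, Z) = 5] = (65/69) / (17/69) = 65/17.

65/17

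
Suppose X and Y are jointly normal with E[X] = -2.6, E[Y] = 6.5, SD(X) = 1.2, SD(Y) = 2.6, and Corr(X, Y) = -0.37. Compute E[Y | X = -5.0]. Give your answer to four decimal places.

E[Y | X=x] = μ_Y + ρ(σ_Y/σ_X)(x − μ_X) for jointly normal variables.
E[Y | X=-5.0] = 6.5 + (-0.37)·(2.6/1.2)·(-5.0 − (-2.6)) = 6.5 + (-0.80167)·(-2.4) = 8.4240.

8.4240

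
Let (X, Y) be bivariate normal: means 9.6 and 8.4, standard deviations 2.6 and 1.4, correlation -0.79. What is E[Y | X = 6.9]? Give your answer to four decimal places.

For a bivariate normal, E[Y | X=x] = μ_Y + ρ·(σ_Y/σ_X)·(x − μ_X).
E[Y | X=6.9] = 8.4 + (-0.79)·(1.4/2.6)·(6.9 − (9.6)) = 8.4 + (-0.42538)·(-2.7) = 9.5485.

9.5485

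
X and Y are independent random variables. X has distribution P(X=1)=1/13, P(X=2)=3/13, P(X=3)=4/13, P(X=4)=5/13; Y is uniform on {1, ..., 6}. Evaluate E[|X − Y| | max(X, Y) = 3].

P(max(X, Y) = 3) = 8/39.
Summing |X−Y|·P(x,y) over outcomes with max(X, Y) = 3 gives 17/78.
E[|X − Y| | max(X, Y) = 3] = (17/78) / (8/39) = 17/16.

17/16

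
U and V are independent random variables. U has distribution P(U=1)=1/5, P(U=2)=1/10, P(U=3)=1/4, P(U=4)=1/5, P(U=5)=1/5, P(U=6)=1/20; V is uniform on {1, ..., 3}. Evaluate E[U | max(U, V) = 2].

P(max(U, V) = 2) = 2/15.
Summing U·P(x,y) over outcomes with max(U, V) = 2 gives 1/5.
E[U | max(U, V) = 2] = (1/5) / (2/15) = 3/2.

3/2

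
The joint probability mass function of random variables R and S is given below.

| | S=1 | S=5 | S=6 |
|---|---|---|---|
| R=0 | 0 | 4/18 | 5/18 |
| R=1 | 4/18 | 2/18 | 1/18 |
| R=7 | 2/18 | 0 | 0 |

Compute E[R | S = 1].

3

P(S = 1) = 1/3.
Σ R·P over the event = 1·(4/18) + 7·(2/18) = 1.
E[R | S = 1] = (1) / (1/3) = 3.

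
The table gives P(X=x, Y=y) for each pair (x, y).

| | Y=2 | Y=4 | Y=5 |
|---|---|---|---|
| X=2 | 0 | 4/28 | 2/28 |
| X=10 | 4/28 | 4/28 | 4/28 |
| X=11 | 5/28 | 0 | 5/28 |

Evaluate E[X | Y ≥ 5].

9

P(Y ≥ 5) = 11/28.
Summing X·P(X=x,Y=y) over the conditioning event gives 99/28.
E[X | Y ≥ 5] = (99/28) / (11/28) = 9.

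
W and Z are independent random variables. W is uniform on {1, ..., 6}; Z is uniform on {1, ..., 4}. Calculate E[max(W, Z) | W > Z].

32/7

P(W > Z) = 7/12.
Summing max(W,Z)·P(x,y) over outcomes with W > Z gives 8/3.
E[max(W, Z) | W > Z] = (8/3) / (7/12) = 32/7.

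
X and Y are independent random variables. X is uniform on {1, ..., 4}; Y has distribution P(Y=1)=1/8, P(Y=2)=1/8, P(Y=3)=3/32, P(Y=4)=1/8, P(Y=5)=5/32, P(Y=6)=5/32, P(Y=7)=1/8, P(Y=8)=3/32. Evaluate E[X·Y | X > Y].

P(X > Y) = 23/128.
Summing XY·P(x,y) over outcomes with X > Y gives 1.
E[X·Y | X > Y] = (1) / (23/128) = 128/23.

128/23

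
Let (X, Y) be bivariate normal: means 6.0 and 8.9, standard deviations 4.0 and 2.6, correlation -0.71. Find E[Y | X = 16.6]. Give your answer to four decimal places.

4.0081

The regression of Y on X has slope ρ·σ_Y/σ_X and passes through (μ_X, μ_Y).
E[Y | X=16.6] = 8.9 + (-0.71)·(2.6/4.0)·(16.6 − (6.0)) = 8.9 + (-0.4615)·(10.6) = 4.0081.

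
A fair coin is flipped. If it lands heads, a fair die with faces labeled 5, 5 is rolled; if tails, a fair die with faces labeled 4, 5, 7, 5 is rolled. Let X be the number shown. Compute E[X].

41/8

E[X | heads] = (5+5)/2 = 5.
E[X | tails] = (4+5+7+5)/4 = 21/4.
By the law of total expectation,
E[X] = (1/2)·(5) + (1/2)·(21/4) = 41/8.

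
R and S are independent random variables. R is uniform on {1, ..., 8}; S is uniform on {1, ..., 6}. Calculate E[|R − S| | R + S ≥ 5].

P(R + S ≥ 5) = 7/8.
Summing |R−S|·P(x,y) over outcomes with R + S ≥ 5 gives 7/3.
E[|R − S| | R + S ≥ 5] = (7/3) / (7/8) = 8/3.

8/3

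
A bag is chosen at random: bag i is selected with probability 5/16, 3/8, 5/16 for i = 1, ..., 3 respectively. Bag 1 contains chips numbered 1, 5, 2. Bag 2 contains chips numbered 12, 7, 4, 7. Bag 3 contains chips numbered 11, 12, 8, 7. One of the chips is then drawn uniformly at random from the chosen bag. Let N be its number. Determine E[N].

E[N | bag 1] = (1+5+2)/3 = 8/3.
E[N | bag 2] = (12+7+4+7)/4 = 15/2.
E[N | bag 3] = (11+12+8+7)/4 = 19/2.
E[N] = (5/16)·(8/3) + (3/8)·(15/2) + (5/16)·(19/2) = 635/96.

635/96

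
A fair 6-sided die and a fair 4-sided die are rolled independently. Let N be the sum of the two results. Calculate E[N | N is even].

P(N is even) = 1/2.
Σ over the event: 2·1/24 + 4·1/8 + 6·1/6 + 8·1/8 + 10·1/24 = 3.
E[N | N is even] = (3) / (1/2) = 6.

6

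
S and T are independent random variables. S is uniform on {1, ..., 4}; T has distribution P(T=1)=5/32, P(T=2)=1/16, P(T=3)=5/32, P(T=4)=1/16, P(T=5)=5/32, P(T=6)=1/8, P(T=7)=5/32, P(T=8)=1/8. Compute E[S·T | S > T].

133/24

P(S > T) = 3/16.
Summing ST·P(x,y) over outcomes with S > T gives 133/128.
E[S·T | S > T] = (133/128) / (3/16) = 133/24.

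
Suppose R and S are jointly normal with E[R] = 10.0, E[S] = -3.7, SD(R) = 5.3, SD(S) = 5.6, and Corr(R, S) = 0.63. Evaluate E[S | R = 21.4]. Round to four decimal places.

The regression of S on R has slope ρ·σ_S/σ_R and passes through (μ_R, μ_S).
E[S | R=21.4] = -3.7 + (0.63)·(5.6/5.3)·(21.4 − (10.0)) = -3.7 + (0.66566)·(11.4) = 3.8885.

3.8885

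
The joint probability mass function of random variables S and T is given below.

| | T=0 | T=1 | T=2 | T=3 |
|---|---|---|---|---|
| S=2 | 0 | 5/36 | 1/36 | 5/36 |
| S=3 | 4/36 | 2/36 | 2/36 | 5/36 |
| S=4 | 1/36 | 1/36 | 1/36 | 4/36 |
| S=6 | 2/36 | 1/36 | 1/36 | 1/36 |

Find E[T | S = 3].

P(S = 3) = 13/36.
Summing T·P(S=x,T=y) over the conditioning event gives 7/12.
E[T | S = 3] = (7/12) / (13/36) = 21/13.

21/13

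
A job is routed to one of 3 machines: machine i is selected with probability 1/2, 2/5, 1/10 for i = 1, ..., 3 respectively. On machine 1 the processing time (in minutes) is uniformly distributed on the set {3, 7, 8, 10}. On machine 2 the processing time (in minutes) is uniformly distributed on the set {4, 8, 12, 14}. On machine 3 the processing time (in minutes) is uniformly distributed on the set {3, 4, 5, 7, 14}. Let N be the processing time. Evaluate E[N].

199/25

E[N | machine 1] = (3+7+8+10)/4 = 7.
E[N | machine 2] = (4+8+12+14)/4 = 19/2.
E[N | machine 3] = (3+4+5+7+14)/5 = 33/5.
By the law of total expectation,
E[N] = (1/2)·(7) + (2/5)·(19/2) + (1/10)·(33/5) = 199/25.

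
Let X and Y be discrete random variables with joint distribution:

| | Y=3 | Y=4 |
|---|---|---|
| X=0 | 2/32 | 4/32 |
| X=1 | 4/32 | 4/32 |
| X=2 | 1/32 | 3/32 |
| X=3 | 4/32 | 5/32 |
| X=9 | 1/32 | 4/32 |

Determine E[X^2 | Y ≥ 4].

P(Y ≥ 4) = 5/8.
Σ X^2·P over the event = 0·(4/32) + 1·(4/32) + 4·(3/32) + 9·(5/32) + 81·(4/32) = 385/32.
E[X^2 | Y ≥ 4] = (385/32) / (5/8) = 77/4.

77/4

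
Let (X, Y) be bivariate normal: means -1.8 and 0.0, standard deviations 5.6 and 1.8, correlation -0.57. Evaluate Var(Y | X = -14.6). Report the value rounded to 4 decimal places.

For a bivariate normal, Var(Y | X=x) = σ_Y²(1 − ρ²).
Var(Y | X=-14.6) = (1.8)²·(1 − (-0.57)²) = 3.24·0.6751 = 2.1873.

2.1873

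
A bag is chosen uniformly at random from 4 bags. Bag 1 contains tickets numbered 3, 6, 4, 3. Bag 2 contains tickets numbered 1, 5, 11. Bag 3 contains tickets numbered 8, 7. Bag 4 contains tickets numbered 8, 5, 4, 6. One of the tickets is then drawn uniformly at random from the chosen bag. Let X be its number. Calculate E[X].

275/48

E[X | bag 1] = (3+6+4+3)/4 = 4.
E[X | bag 2] = (1+5+11)/3 = 17/3.
E[X | bag 3] = (8+7)/2 = 15/2.
E[X | bag 4] = (8+5+4+6)/4 = 23/4.
E[X] = (1/4)·(4) + (1/4)·(17/3) + (1/4)·(15/2) + (1/4)·(23/4) = 275/48.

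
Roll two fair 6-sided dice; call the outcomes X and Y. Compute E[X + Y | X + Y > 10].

34/3

P(X + Y > 10) = 1/12.
Summing (X+Y)·P(x,y) over outcomes with X + Y > 10 gives 17/18.
E[X + Y | X + Y > 10] = (17/18) / (1/12) = 34/3.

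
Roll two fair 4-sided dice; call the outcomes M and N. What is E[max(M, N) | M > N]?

10/3

Outcomes with M > N: (2,1), (3,1), (3,2), (4,1), (4,2), (4,3), each with probability 1/16.
E[max(M, N) | M > N] = (2 + 3 + 3 + 4 + 4 + 4) / 6 = 10/3.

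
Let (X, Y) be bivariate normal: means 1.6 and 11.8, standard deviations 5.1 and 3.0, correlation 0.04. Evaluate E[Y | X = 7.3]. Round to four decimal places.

E[Y | X=x] = μ_Y + ρ(σ_Y/σ_X)(x − μ_X) for jointly normal variables.
E[Y | X=7.3] = 11.8 + (0.04)·(3.0/5.1)·(7.3 − (1.6)) = 11.8 + (0.023529)·(5.7) = 11.9341.

11.9341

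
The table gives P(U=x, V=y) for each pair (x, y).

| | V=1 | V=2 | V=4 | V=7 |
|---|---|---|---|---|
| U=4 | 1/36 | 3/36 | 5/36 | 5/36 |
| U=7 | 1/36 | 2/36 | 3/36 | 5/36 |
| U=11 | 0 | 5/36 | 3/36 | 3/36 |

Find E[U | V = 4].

P(V = 4) = 11/36.
Σ U·P over the event = 4·(5/36) + 7·(3/36) + 11·(3/36) = 37/18.
E[U | V = 4] = (37/18) / (11/36) = 74/11.

74/11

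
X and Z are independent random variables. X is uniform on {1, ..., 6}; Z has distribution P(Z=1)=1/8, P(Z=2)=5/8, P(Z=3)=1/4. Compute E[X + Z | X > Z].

P(X > Z) = 31/48.
Summing (X+Z)·P(x,y) over outcomes with X > Z gives 203/48.
E[X + Z | X > Z] = (203/48) / (31/48) = 203/31.

203/31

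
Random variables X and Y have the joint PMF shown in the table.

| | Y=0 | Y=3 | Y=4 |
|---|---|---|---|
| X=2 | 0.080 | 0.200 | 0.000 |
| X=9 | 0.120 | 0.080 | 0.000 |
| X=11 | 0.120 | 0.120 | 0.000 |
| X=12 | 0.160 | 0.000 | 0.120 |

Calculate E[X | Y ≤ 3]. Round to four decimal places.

7.8636

P(Y ≤ 3) = 0.880.
Σ X·P over the event = 2·(0.080) + 2·(0.200) + 9·(0.120) + 9·(0.080) + 11·(0.120) + 11·(0.120) + 12·(0.160) = 6.920.
E[X | Y ≤ 3] = (6.920) / (0.880) = 7.8636.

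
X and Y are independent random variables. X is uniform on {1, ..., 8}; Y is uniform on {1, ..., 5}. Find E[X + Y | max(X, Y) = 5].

70/9

Outcomes with max(X, Y) = 5: (1,5), (2,5), (3,5), (4,5), (5,1), (5,2), (5,3), (5,4), (5,5), each with probability 1/40.
E[X + Y | max(X, Y) = 5] = (6 + 7 + 8 + 9 + 6 + 7 + 8 + 9 + 10) / 9 = 70/9.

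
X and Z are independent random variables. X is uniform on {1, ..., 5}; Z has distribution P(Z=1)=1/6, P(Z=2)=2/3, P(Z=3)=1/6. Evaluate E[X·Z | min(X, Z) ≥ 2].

77/10

P(min(X, Z) ≥ 2) = 2/3.
Summing XZ·P(x,y) over outcomes with min(X, Z) ≥ 2 gives 77/15.
E[X·Z | min(X, Z) ≥ 2] = (77/15) / (2/3) = 77/10.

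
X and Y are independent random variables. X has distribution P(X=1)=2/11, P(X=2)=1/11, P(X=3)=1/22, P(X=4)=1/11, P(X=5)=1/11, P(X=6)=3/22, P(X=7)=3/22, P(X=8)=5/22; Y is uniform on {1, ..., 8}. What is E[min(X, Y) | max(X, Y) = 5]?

P(max(X, Y) = 5) = 19/176.
Summing min(X,Y)·P(x,y) over outcomes with max(X, Y) = 5 gives 49/176.
E[min(X, Y) | max(X, Y) = 5] = (49/176) / (19/176) = 49/19.

49/19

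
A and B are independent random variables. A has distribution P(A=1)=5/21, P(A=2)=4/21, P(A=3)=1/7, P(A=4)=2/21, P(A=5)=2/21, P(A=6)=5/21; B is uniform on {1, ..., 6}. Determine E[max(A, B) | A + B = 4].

P(A + B = 4) = 2/21.
Summing max(A,B)·P(x,y) over outcomes with A + B = 4 gives 16/63.
E[max(A, B) | A + B = 4] = (16/63) / (2/21) = 8/3.

8/3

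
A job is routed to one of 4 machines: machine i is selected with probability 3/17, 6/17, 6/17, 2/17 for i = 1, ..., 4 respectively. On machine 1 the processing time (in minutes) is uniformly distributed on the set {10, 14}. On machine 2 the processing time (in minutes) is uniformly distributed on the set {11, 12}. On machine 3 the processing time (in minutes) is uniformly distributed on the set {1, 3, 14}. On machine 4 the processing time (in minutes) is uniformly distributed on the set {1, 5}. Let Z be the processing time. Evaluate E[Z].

147/17

E[Z | machine 1] = (10+14)/2 = 12.
E[Z | machine 2] = (11+12)/2 = 23/2.
E[Z | machine 3] = (1+3+14)/3 = 6.
E[Z | machine 4] = (1+5)/2 = 3.
By the law of total expectation,
E[Z] = (3/17)·(12) + (6/17)·(23/2) + (6/17)·(6) + (2/17)·(3) = 147/17.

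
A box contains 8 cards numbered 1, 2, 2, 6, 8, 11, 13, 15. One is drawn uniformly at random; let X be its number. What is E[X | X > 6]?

P(X > 6) = 1/2.
Σ over the event: 8·1/8 + 11·1/8 + 13·1/8 + 15·1/8 = 47/8.
E[X | X > 6] = (47/8) / (1/2) = 47/4.

47/4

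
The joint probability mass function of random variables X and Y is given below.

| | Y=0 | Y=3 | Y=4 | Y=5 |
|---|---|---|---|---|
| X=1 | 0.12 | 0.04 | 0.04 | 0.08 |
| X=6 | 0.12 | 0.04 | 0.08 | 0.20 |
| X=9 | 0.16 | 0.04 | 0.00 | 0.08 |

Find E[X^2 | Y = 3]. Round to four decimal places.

39.3333

P(Y = 3) = 0.12.
Σ X^2·P over the event = 1·(0.04) + 36·(0.04) + 81·(0.04) = 4.72.
E[X^2 | Y = 3] = (4.72) / (0.12) = 39.3333.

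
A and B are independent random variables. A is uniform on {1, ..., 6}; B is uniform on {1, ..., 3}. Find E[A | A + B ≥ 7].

Outcomes with A + B ≥ 7: (4,3), (5,2), (5,3), (6,1), (6,2), (6,3), each with probability 1/18.
E[A | A + B ≥ 7] = (4 + 5 + 5 + 6 + 6 + 6) / 6 = 16/3.

16/3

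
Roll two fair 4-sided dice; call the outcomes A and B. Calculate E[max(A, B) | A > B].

10/3

Outcomes with A > B: (2,1), (3,1), (3,2), (4,1), (4,2), (4,3), each with probability 1/16.
E[max(A, B) | A > B] = (2 + 3 + 3 + 4 + 4 + 4) / 6 = 10/3.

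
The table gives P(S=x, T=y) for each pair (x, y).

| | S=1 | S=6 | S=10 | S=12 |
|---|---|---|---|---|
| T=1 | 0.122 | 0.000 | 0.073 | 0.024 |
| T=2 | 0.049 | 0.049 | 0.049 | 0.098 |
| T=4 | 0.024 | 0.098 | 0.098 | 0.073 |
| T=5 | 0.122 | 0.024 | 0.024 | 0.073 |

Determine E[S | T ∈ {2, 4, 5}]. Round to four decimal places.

P(T ∈ {2, 4, 5}) = 0.781.
Summing S·P(S=x,T=y) over the conditioning event gives 5.859.
E[S | T ∈ {2, 4, 5}] = (5.859) / (0.781) = 7.5019.

7.5019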